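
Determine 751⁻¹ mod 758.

758 = 1*751 + 7
751 = 107*7 + 2
7 = 3*2 + 1
2 = 2*1 + 0
gcd(751, 758) = 1, so the inverse exists.
Back-substitute for 1:
1 = 1*7 − 3*2
  = −3*751 + 322*7
  = 322*758 − 325*751
So 751⁻¹ ≡ −325 ≡ 433 (mod 758).

433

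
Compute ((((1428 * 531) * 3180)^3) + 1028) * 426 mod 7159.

1428 * 531 = 758268 ≡ 6573 (mod 7159)
6573 * 3180 = 20902140 ≡ 5019 (mod 7159)
(5019)^3 ≡ 4845 (mod 7159)
4845 + 1028 = 5873
5873 * 426 = 2501898 ≡ 3407 (mod 7159)

3407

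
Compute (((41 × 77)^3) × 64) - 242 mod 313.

41 × 77 = 3157 ≡ 27 (mod 313)
(27)^3 ≡ 277 (mod 313)
277 × 64 = 17728 ≡ 200 (mod 313)
200 - 242 = -42 ≡ 271 (mod 313)

271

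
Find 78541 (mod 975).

541

78541 = 80·975 + 541, so 78541 ≡ 541 (mod 975).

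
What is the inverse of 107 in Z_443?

236

443 = 4×107 + 15
107 = 7×15 + 2
15 = 7×2 + 1
2 = 2×1 + 0
gcd(107, 443) = 1, so the inverse exists.
Bézout: 1 = 50×443 − 207×107.
So 107⁻¹ ≡ −207 ≡ 236 (mod 443).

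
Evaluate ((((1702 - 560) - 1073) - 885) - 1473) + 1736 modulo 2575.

1702 - 560 = 1142
1142 - 1073 = 69
69 - 885 = -816 ≡ 1759 (mod 2575)
1759 - 1473 = 286
286 + 1736 = 2022

2022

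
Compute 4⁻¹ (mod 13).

Run the extended Euclidean algorithm:
13 = 3*4 + 1
4 = 4*1 + 0
gcd(4, 13) = 1, so the inverse exists.
Back-substitute for 1:
1 = 1*13 − 3*4
So 4⁻¹ ≡ −3 ≡ 10 (mod 13).

10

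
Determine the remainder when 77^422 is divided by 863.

4

77^1 ≡ 77 (mod 863)
77^2 ≡ 77^2 = 5929 ≡ 751 (mod 863)
77^4 ≡ 751^2 = 564001 ≡ 462 (mod 863)
77^8 ≡ 462^2 = 213444 ≡ 283 (mod 863)
77^16 ≡ 283^2 = 80089 ≡ 693 (mod 863)
77^32 ≡ 693^2 = 480249 ≡ 421 (mod 863)
77^64 ≡ 421^2 = 177241 ≡ 326 (mod 863)
77^128 ≡ 326^2 = 106276 ≡ 127 (mod 863)
77^256 ≡ 127^2 = 16129 ≡ 595 (mod 863)
77^422 = 77^256 * 77^128 * 77^32 * 77^4 * 77^2 ≡ 595 * 127 * 421 * 462 * 751 (mod 863).
Accumulate the product:
595 * 127 = 75565 ≡ 484
484 * 421 = 203764 ≡ 96
96 * 462 = 44352 ≡ 339
339 * 751 = 254589 ≡ 4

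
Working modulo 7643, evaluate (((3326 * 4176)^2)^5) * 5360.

3326 * 4176 = 13889376 ≡ 2045 (mod 7643)
(2045)^2 ≡ 1304 (mod 7643)
(1304)^5 ≡ 7389 (mod 7643)
7389 * 5360 = 39605040 ≡ 6657 (mod 7643)

6657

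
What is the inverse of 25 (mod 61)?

Apply the Euclidean algorithm and back-substitute:
61 = 2·25 + 11
25 = 2·11 + 3
11 = 3·3 + 2
3 = 1·2 + 1
2 = 2·1 + 0
gcd(25, 61) = 1, so the inverse exists.
Back-substitute for 1:
1 = 1·3 − 1·2
  = −1·11 + 4·3
  = 4·25 − 9·11
  = −9·61 + 22·25
So 25⁻¹ ≡ 22 (mod 61).

22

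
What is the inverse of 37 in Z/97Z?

21

By the extended Euclidean algorithm:
97 = 2·37 + 23
37 = 1·23 + 14
23 = 1·14 + 9
14 = 1·9 + 5
9 = 1·5 + 4
5 = 1·4 + 1
4 = 4·1 + 0
gcd(37, 97) = 1, so the inverse exists.
Bézout: 1 = −8·97 + 21·37.
So 37⁻¹ ≡ 21 (mod 97).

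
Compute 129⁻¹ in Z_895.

784

Run the extended Euclidean algorithm:
895 = 6·129 + 121
129 = 1·121 + 8
121 = 15·8 + 1
8 = 8·1 + 0
gcd(129, 895) = 1, so the inverse exists.
Bézout: 1 = 16·895 − 111·129.
So 129⁻¹ ≡ −111 ≡ 784 (mod 895).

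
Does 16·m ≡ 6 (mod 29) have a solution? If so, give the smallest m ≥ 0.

gcd(16, 29) = 1, so a unique solution mod 29 exists.
16⁻¹ ≡ 20 (mod 29).
m ≡ 20·6 ≡ 4 (mod 29).

4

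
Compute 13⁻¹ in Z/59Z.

59 = 4·13 + 7
13 = 1·7 + 6
7 = 1·6 + 1
6 = 6·1 + 0
gcd(13, 59) = 1, so the inverse exists.
Back-substitute for 1:
1 = 1·7 − 1·6
  = −1·13 + 2·7
  = 2·59 − 9·13
So 13⁻¹ ≡ −9 ≡ 50 (mod 59).

50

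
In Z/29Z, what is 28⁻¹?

Apply the Euclidean algorithm and back-substitute:
29 = 1*28 + 1
28 = 28*1 + 0
gcd(28, 29) = 1, so the inverse exists.
Bézout: 1 = 1*29 − 1*28.
So 28⁻¹ ≡ −1 ≡ 28 (mod 29).

28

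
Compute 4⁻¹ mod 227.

Run the extended Euclidean algorithm:
227 = 56·4 + 3
4 = 1·3 + 1
3 = 3·1 + 0
gcd(4, 227) = 1, so the inverse exists.
Bézout: 1 = −1·227 + 57·4.
So 4⁻¹ ≡ 57 (mod 227).

57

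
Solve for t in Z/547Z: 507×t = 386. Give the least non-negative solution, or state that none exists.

gcd(507, 547) = 1, so a unique solution mod 547 exists.
507⁻¹ ≡ 41 (mod 547).
t ≡ 41×386 ≡ 510 (mod 547).

510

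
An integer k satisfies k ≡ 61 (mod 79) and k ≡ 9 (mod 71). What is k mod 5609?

79⁻¹ mod 71: 79·9 ≡ 1 (mod 71), so 79⁻¹ ≡ 9.
k = 61 + 79·((9 − 61)·9 mod 71) = 61 + 79·29 = 2352.
Check: 2352 mod 79 = 61, 2352 mod 71 = 9. ✓

2352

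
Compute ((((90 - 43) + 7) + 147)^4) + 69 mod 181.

90 - 43 = 47
47 + 7 = 54
54 + 147 = 201 ≡ 20 (mod 181)
(20)^4 ≡ 177 (mod 181)
177 + 69 = 246 ≡ 65 (mod 181)

65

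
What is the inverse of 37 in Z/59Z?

8

By the extended Euclidean algorithm:
59 = 1*37 + 22
37 = 1*22 + 15
22 = 1*15 + 7
15 = 2*7 + 1
7 = 7*1 + 0
gcd(37, 59) = 1, so the inverse exists.
Back-substitute for 1:
1 = 1*15 − 2*7
  = −2*22 + 3*15
  = 3*37 − 5*22
  = −5*59 + 8*37
So 37⁻¹ ≡ 8 (mod 59).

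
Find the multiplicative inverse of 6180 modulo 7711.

7711 = 1×6180 + 1531
6180 = 4×1531 + 56
1531 = 27×56 + 19
56 = 2×19 + 18
19 = 1×18 + 1
18 = 18×1 + 0
gcd(6180, 7711) = 1, so the inverse exists.
Back-substitute for 1:
1 = 1×19 − 1×18
  = −1×56 + 3×19
  = 3×1531 − 82×56
  = −82×6180 + 331×1531
  = 331×7711 − 413×6180
So 6180⁻¹ ≡ −413 ≡ 7298 (mod 7711).

7298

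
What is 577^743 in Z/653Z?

166

Compute successive squares:
743 in binary is 1011100111, i.e. 743 = 512 + 128 + 64 + 32 + 4 + 2 + 1.
577^1 ≡ 577 (mod 653)
577^2 ≡ 577^2 = 332929 ≡ 552 (mod 653)
577^4 ≡ 552^2 = 304704 ≡ 406 (mod 653)
577^8 ≡ 406^2 = 164836 ≡ 280 (mod 653)
577^16 ≡ 280^2 = 78400 ≡ 40 (mod 653)
577^32 ≡ 40^2 = 1600 ≡ 294 (mod 653)
577^64 ≡ 294^2 = 86436 ≡ 240 (mod 653)
577^128 ≡ 240^2 = 57600 ≡ 136 (mod 653)
577^256 ≡ 136^2 = 18496 ≡ 212 (mod 653)
577^512 ≡ 212^2 = 44944 ≡ 540 (mod 653)
577^743 = 577^512 × 577^128 × 577^64 × 577^32 × 577^4 × 577^2 × 577^1 ≡ 540 × 136 × 240 × 294 × 406 × 552 × 577 (mod 653).
Accumulate the product:
540 × 136 = 73440 ≡ 304
304 × 240 = 72960 ≡ 477
477 × 294 = 140238 ≡ 496
496 × 406 = 201376 ≡ 252
252 × 552 = 139104 ≡ 15
15 × 577 = 8655 ≡ 166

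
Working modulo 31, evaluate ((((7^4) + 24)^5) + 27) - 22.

10

(7)^4 ≡ 14 (mod 31)
14 + 24 = 38 ≡ 7 (mod 31)
(7)^5 ≡ 5 (mod 31)
5 + 27 = 32 ≡ 1 (mod 31)
1 - 22 = -21 ≡ 10 (mod 31)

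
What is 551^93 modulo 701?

Compute successive squares:
551^1 ≡ 551 (mod 701)
551^2 ≡ 551^2 = 303601 ≡ 68 (mod 701)
551^4 ≡ 68^2 = 4624 ≡ 418 (mod 701)
551^8 ≡ 418^2 = 174724 ≡ 175 (mod 701)
551^16 ≡ 175^2 = 30625 ≡ 482 (mod 701)
551^32 ≡ 482^2 = 232324 ≡ 293 (mod 701)
551^64 ≡ 293^2 = 85849 ≡ 327 (mod 701)
551^93 = 551^64 · 551^16 · 551^8 · 551^4 · 551^1 ≡ 327 · 482 · 175 · 418 · 551 (mod 701).
Accumulate the product:
327 · 482 = 157614 ≡ 590
590 · 175 = 103250 ≡ 203
203 · 418 = 84854 ≡ 33
33 · 551 = 18183 ≡ 658

658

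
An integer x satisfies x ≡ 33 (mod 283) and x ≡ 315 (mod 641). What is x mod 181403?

128515

283⁻¹ mod 641: 283×188 ≡ 1 (mod 641), so 283⁻¹ ≡ 188.
x = 33 + 283×((315 − 33)×188 mod 641) = 33 + 283×454 = 128515.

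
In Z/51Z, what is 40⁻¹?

37

Apply the Euclidean algorithm and back-substitute:
51 = 1·40 + 11
40 = 3·11 + 7
11 = 1·7 + 4
7 = 1·4 + 3
4 = 1·3 + 1
3 = 3·1 + 0
gcd(40, 51) = 1, so the inverse exists.
Bézout: 1 = 11·51 − 14·40.
So 40⁻¹ ≡ −14 ≡ 37 (mod 51).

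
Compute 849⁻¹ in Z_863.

863 = 1·849 + 14
849 = 60·14 + 9
14 = 1·9 + 5
9 = 1·5 + 4
5 = 1·4 + 1
4 = 4·1 + 0
gcd(849, 863) = 1, so the inverse exists.
Back-substitute for 1:
1 = 1·5 − 1·4
  = −1·9 + 2·5
  = 2·14 − 3·9
  = −3·849 + 182·14
  = 182·863 − 185·849
So 849⁻¹ ≡ −185 ≡ 678 (mod 863).

678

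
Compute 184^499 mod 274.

180

499 in binary is 111110011, i.e. 499 = 256 + 128 + 64 + 32 + 16 + 2 + 1.
184^1 ≡ 184 (mod 274)
184^2 ≡ 184^2 = 33856 ≡ 154 (mod 274)
184^4 ≡ 154^2 = 23716 ≡ 152 (mod 274)
184^8 ≡ 152^2 = 23104 ≡ 88 (mod 274)
184^16 ≡ 88^2 = 7744 ≡ 72 (mod 274)
184^32 ≡ 72^2 = 5184 ≡ 252 (mod 274)
184^64 ≡ 252^2 = 63504 ≡ 210 (mod 274)
184^128 ≡ 210^2 = 44100 ≡ 260 (mod 274)
184^256 ≡ 260^2 = 67600 ≡ 196 (mod 274)
184^499 = 184^256 * 184^128 * 184^64 * 184^32 * 184^16 * 184^2 * 184^1 ≡ 196 * 260 * 210 * 252 * 72 * 154 * 184 (mod 274).
Accumulate the product:
196 * 260 = 50960 ≡ 270
270 * 210 = 56700 ≡ 256
256 * 252 = 64512 ≡ 122
122 * 72 = 8784 ≡ 16
16 * 154 = 2464 ≡ 272
272 * 184 = 50048 ≡ 180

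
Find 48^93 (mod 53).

Using repeated squaring:
93 in binary is 1011101, i.e. 93 = 64 + 16 + 8 + 4 + 1.
48^1 ≡ 48 (mod 53)
48^2 ≡ 48^2 = 2304 ≡ 25 (mod 53)
48^4 ≡ 25^2 = 625 ≡ 42 (mod 53)
48^8 ≡ 42^2 = 1764 ≡ 15 (mod 53)
48^16 ≡ 15^2 = 225 ≡ 13 (mod 53)
48^32 ≡ 13^2 = 169 ≡ 10 (mod 53)
48^64 ≡ 10^2 = 100 ≡ 47 (mod 53)
48^93 = 48^64 · 48^16 · 48^8 · 48^4 · 48^1 ≡ 47 · 13 · 15 · 42 · 48 (mod 53).
Accumulate the product:
47 · 13 = 611 ≡ 28
28 · 15 = 420 ≡ 49
49 · 42 = 2058 ≡ 44
44 · 48 = 2112 ≡ 45

45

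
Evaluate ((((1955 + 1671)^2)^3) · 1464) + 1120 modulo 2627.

1955 + 1671 = 3626 ≡ 999 (mod 2627)
(999)^2 ≡ 2368 (mod 2627)
(2368)^3 ≡ 999 (mod 2627)
999 · 1464 = 1462536 ≡ 1924 (mod 2627)
1924 + 1120 = 3044 ≡ 417 (mod 2627)

417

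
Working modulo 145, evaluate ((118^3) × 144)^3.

97

(118)^3 ≡ 37 (mod 145)
37 × 144 = 5328 ≡ 108 (mod 145)
(108)^3 ≡ 97 (mod 145)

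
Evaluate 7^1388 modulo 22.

1388 in binary is 10101101100, i.e. 1388 = 1024 + 256 + 64 + 32 + 8 + 4.
7^1 ≡ 7 (mod 22)
7^2 ≡ 7^2 = 49 ≡ 5 (mod 22)
7^4 ≡ 5^2 = 25 ≡ 3 (mod 22)
7^8 ≡ 3^2 = 9 (mod 22)
7^16 ≡ 9^2 = 81 ≡ 15 (mod 22)
7^32 ≡ 15^2 = 225 ≡ 5 (mod 22)
7^64 ≡ 5^2 = 25 ≡ 3 (mod 22)
7^128 ≡ 3^2 = 9 (mod 22)
7^256 ≡ 9^2 = 81 ≡ 15 (mod 22)
7^512 ≡ 15^2 = 225 ≡ 5 (mod 22)
7^1024 ≡ 5^2 = 25 ≡ 3 (mod 22)
7^1388 = 7^1024 × 7^256 × 7^64 × 7^32 × 7^8 × 7^4 ≡ 3 × 15 × 3 × 5 × 9 × 3 (mod 22).
Accumulate the product:
3 × 15 = 45 ≡ 1
1 × 3 = 3
3 × 5 = 15
15 × 9 = 135 ≡ 3
3 × 3 = 9

9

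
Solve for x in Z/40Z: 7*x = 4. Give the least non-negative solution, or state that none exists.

gcd(7, 40) = 1, so a unique solution mod 40 exists.
7⁻¹ ≡ 23 (mod 40).
x ≡ 23*4 ≡ 12 (mod 40).

12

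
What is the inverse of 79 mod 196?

67

196 = 2·79 + 38
79 = 2·38 + 3
38 = 12·3 + 2
3 = 1·2 + 1
2 = 2·1 + 0
gcd(79, 196) = 1, so the inverse exists.
Bézout: 1 = −27·196 + 67·79.
So 79⁻¹ ≡ 67 (mod 196).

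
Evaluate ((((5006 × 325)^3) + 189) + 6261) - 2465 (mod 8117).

4235

5006 × 325 = 1626950 ≡ 3550 (mod 8117)
(3550)^3 ≡ 250 (mod 8117)
250 + 189 = 439
439 + 6261 = 6700
6700 - 2465 = 4235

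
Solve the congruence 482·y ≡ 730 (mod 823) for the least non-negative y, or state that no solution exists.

gcd(482, 823) = 1, so a unique solution mod 823 exists.
482⁻¹ ≡ 251 (mod 823).
y ≡ 251·730 ≡ 524 (mod 823).

524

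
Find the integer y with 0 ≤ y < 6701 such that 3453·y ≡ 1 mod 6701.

5655

Run the extended Euclidean algorithm:
6701 = 1·3453 + 3248
3453 = 1·3248 + 205
3248 = 15·205 + 173
205 = 1·173 + 32
173 = 5·32 + 13
32 = 2·13 + 6
13 = 2·6 + 1
6 = 6·1 + 0
gcd(3453, 6701) = 1, so the inverse exists.
Bézout: 1 = 539·6701 − 1046·3453.
So 3453⁻¹ ≡ −1046 ≡ 5655 (mod 6701).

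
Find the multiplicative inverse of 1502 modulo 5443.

1946

5443 = 3×1502 + 937
1502 = 1×937 + 565
937 = 1×565 + 372
565 = 1×372 + 193
372 = 1×193 + 179
193 = 1×179 + 14
179 = 12×14 + 11
14 = 1×11 + 3
11 = 3×3 + 2
3 = 1×2 + 1
2 = 2×1 + 0
gcd(1502, 5443) = 1, so the inverse exists.
Back-substitute for 1:
1 = 1×3 − 1×2
  = −1×11 + 4×3
  = 4×14 − 5×11
  = −5×179 + 64×14
  = 64×193 − 69×179
  = −69×372 + 133×193
  = 133×565 − 202×372
  = −202×937 + 335×565
  = 335×1502 − 537×937
  = −537×5443 + 1946×1502
So 1502⁻¹ ≡ 1946 (mod 5443).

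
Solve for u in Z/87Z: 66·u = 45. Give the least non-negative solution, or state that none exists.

2

gcd(66, 87) = 3, and 3 | 45, so solutions exist.
Divide through by 3: 22·u mod 29 = 15.
22⁻¹ ≡ 4 (mod 29).
u ≡ 4·15 ≡ 2 (mod 29).
The smallest non-negative solution is u = 2.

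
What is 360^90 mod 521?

Compute successive squares:
90 in binary is 1011010, i.e. 90 = 64 + 16 + 8 + 2.
360^1 ≡ 360 (mod 521)
360^2 ≡ 360^2 = 129600 ≡ 392 (mod 521)
360^4 ≡ 392^2 = 153664 ≡ 490 (mod 521)
360^8 ≡ 490^2 = 240100 ≡ 440 (mod 521)
360^16 ≡ 440^2 = 193600 ≡ 309 (mod 521)
360^32 ≡ 309^2 = 95481 ≡ 138 (mod 521)
360^64 ≡ 138^2 = 19044 ≡ 288 (mod 521)
360^90 = 360^64 × 360^16 × 360^8 × 360^2 ≡ 288 × 309 × 440 × 392 (mod 521).
Accumulate the product:
288 × 309 = 88992 ≡ 422
422 × 440 = 185680 ≡ 204
204 × 392 = 79968 ≡ 255

255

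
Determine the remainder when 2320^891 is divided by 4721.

3662

891 in binary is 1101111011, i.e. 891 = 512 + 256 + 64 + 32 + 16 + 8 + 2 + 1.
2320^1 ≡ 2320 (mod 4721)
2320^2 ≡ 2320^2 = 5382400 ≡ 460 (mod 4721)
2320^4 ≡ 460^2 = 211600 ≡ 3876 (mod 4721)
2320^8 ≡ 3876^2 = 15023376 ≡ 1154 (mod 4721)
2320^16 ≡ 1154^2 = 1331716 ≡ 394 (mod 4721)
2320^32 ≡ 394^2 = 155236 ≡ 4164 (mod 4721)
2320^64 ≡ 4164^2 = 17338896 ≡ 3384 (mod 4721)
2320^128 ≡ 3384^2 = 11451456 ≡ 3031 (mod 4721)
2320^256 ≡ 3031^2 = 9186961 ≡ 4616 (mod 4721)
2320^512 ≡ 4616^2 = 21307456 ≡ 1583 (mod 4721)
2320^891 = 2320^512 · 2320^256 · 2320^64 · 2320^32 · 2320^16 · 2320^8 · 2320^2 · 2320^1 ≡ 1583 · 4616 · 3384 · 4164 · 394 · 1154 · 460 · 2320 (mod 4721).
Accumulate the product:
1583 · 4616 = 7307128 ≡ 3741
3741 · 3384 = 12659544 ≡ 2543
2543 · 4164 = 10589052 ≡ 4570
4570 · 394 = 1800580 ≡ 1879
1879 · 1154 = 2168366 ≡ 1427
1427 · 460 = 656420 ≡ 201
201 · 2320 = 466320 ≡ 3662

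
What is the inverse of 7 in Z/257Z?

By the extended Euclidean algorithm:
257 = 36*7 + 5
7 = 1*5 + 2
5 = 2*2 + 1
2 = 2*1 + 0
gcd(7, 257) = 1, so the inverse exists.
Back-substitute for 1:
1 = 1*5 − 2*2
  = −2*7 + 3*5
  = 3*257 − 110*7
So 7⁻¹ ≡ −110 ≡ 147 (mod 257).

147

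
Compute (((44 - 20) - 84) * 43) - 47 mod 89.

44 - 20 = 24
24 - 84 = -60 ≡ 29 (mod 89)
29 * 43 = 1247 ≡ 1 (mod 89)
1 - 47 = -46 ≡ 43 (mod 89)

43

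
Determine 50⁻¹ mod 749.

15

Run the extended Euclidean algorithm:
749 = 14*50 + 49
50 = 1*49 + 1
49 = 49*1 + 0
gcd(50, 749) = 1, so the inverse exists.
Bézout: 1 = −1*749 + 15*50.
So 50⁻¹ ≡ 15 (mod 749).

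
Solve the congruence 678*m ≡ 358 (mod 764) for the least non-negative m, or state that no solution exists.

289

gcd(678, 764) = 2, and 2 | 358, so solutions exist.
Divide through by 2: 339*m = 179 (mod 382).
339⁻¹ ≡ 151 (mod 382).
m ≡ 151*179 ≡ 289 (mod 382).
The smallest non-negative solution is m = 289.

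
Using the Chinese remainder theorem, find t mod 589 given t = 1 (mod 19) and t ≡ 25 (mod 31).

552

19⁻¹ mod 31: 19×18 ≡ 1 (mod 31), so 19⁻¹ ≡ 18.
t = 1 + 19×((25 − 1)×18 mod 31) = 1 + 19×29 = 552.
Check: 552 mod 19 = 1, 552 mod 31 = 25. ✓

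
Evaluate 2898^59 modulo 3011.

Compute successive squares:
59 in binary is 111011, i.e. 59 = 32 + 16 + 8 + 2 + 1.
2898^1 ≡ 2898 (mod 3011)
2898^2 ≡ 2898^2 = 8398404 ≡ 725 (mod 3011)
2898^4 ≡ 725^2 = 525625 ≡ 1711 (mod 3011)
2898^8 ≡ 1711^2 = 2927521 ≡ 829 (mod 3011)
2898^16 ≡ 829^2 = 687241 ≡ 733 (mod 3011)
2898^32 ≡ 733^2 = 537289 ≡ 1331 (mod 3011)
2898^59 = 2898^32 * 2898^16 * 2898^8 * 2898^2 * 2898^1 ≡ 1331 * 733 * 829 * 725 * 2898 (mod 3011).
Accumulate the product:
1331 * 733 = 975623 ≡ 59
59 * 829 = 48911 ≡ 735
735 * 725 = 532875 ≡ 2939
2939 * 2898 = 8517222 ≡ 2114

2114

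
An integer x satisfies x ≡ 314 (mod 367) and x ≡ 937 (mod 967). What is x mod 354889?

367⁻¹ mod 967: 367*166 ≡ 1 (mod 967), so 367⁻¹ ≡ 166.
x = 314 + 367*((937 − 314)*166 mod 967) = 314 + 367*916 = 336486.
Check: 336486 mod 367 = 314, 336486 mod 967 = 937. ✓

336486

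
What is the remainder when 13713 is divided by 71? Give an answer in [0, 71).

13713 = 193×71 + 10, so 13713 ≡ 10 (mod 71).

10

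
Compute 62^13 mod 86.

20

Using repeated squaring:
13 in binary is 1101, i.e. 13 = 8 + 4 + 1.
62^1 ≡ 62 (mod 86)
62^2 ≡ 62^2 = 3844 ≡ 60 (mod 86)
62^4 ≡ 60^2 = 3600 ≡ 74 (mod 86)
62^8 ≡ 74^2 = 5476 ≡ 58 (mod 86)
62^13 = 62^8 · 62^4 · 62^1 ≡ 58 · 74 · 62 (mod 86).
Accumulate the product:
58 · 74 = 4292 ≡ 78
78 · 62 = 4836 ≡ 20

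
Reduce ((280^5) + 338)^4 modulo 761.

362

(280)^5 ≡ 254 (mod 761)
254 + 338 = 592
(592)^4 ≡ 362 (mod 761)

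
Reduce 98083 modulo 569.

98083 = 172×569 + 215, so 98083 ≡ 215 (mod 569).

215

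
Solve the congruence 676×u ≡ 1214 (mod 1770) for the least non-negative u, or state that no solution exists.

659

gcd(676, 1770) = 2, and 2 | 1214, so solutions exist.
Divide through by 2: 338×u ≡ 607 mod 885.
338⁻¹ ≡ 542 (mod 885).
u ≡ 542×607 ≡ 659 (mod 885).
The smallest non-negative solution is u = 659.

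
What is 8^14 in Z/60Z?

Compute successive squares:
14 in binary is 1110, i.e. 14 = 8 + 4 + 2.
8^1 ≡ 8 (mod 60)
8^2 ≡ 8^2 = 64 ≡ 4 (mod 60)
8^4 ≡ 4^2 = 16 (mod 60)
8^8 ≡ 16^2 = 256 ≡ 16 (mod 60)
8^14 = 8^8 * 8^4 * 8^2 ≡ 16 * 16 * 4 (mod 60).
Accumulate the product:
16 * 16 = 256 ≡ 16
16 * 4 = 64 ≡ 4

4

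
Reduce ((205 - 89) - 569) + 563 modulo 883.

205 - 89 = 116
116 - 569 = -453 ≡ 430 (mod 883)
430 + 563 = 993 ≡ 110 (mod 883)

110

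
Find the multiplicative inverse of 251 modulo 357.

Apply the Euclidean algorithm and back-substitute:
357 = 1·251 + 106
251 = 2·106 + 39
106 = 2·39 + 28
39 = 1·28 + 11
28 = 2·11 + 6
11 = 1·6 + 5
6 = 1·5 + 1
5 = 5·1 + 0
gcd(251, 357) = 1, so the inverse exists.
Bézout: 1 = 45·357 − 64·251.
So 251⁻¹ ≡ −64 ≡ 293 (mod 357).

293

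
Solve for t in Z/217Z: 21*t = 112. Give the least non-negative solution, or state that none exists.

26

gcd(21, 217) = 7, and 7 | 112, so solutions exist.
Divide through by 7: 3*t mod 31 = 16.
3⁻¹ ≡ 21 (mod 31).
t ≡ 21*16 ≡ 26 (mod 31).
The smallest non-negative solution is t = 26.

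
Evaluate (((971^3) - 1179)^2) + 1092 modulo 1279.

613

(971)^3 ≡ 643 (mod 1279)
643 - 1179 = -536 ≡ 743 (mod 1279)
(743)^2 ≡ 800 (mod 1279)
800 + 1092 = 1892 ≡ 613 (mod 1279)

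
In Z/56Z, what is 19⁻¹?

3

By the extended Euclidean algorithm:
56 = 2×19 + 18
19 = 1×18 + 1
18 = 18×1 + 0
gcd(19, 56) = 1, so the inverse exists.
Back-substitute for 1:
1 = 1×19 − 1×18
  = −1×56 + 3×19
So 19⁻¹ ≡ 3 (mod 56).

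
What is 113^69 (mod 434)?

225

69 in binary is 1000101, i.e. 69 = 64 + 4 + 1.
113^1 ≡ 113 (mod 434)
113^2 ≡ 113^2 = 12769 ≡ 183 (mod 434)
113^4 ≡ 183^2 = 33489 ≡ 71 (mod 434)
113^8 ≡ 71^2 = 5041 ≡ 267 (mod 434)
113^16 ≡ 267^2 = 71289 ≡ 113 (mod 434)
113^32 ≡ 113^2 = 12769 ≡ 183 (mod 434)
113^64 ≡ 183^2 = 33489 ≡ 71 (mod 434)
113^69 = 113^64 * 113^4 * 113^1 ≡ 71 * 71 * 113 (mod 434).
Accumulate the product:
71 * 71 = 5041 ≡ 267
267 * 113 = 30171 ≡ 225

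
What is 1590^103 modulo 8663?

7982

103 in binary is 1100111, i.e. 103 = 64 + 32 + 4 + 2 + 1.
1590^1 ≡ 1590 (mod 8663)
1590^2 ≡ 1590^2 = 2528100 ≡ 7167 (mod 8663)
1590^4 ≡ 7167^2 = 51365889 ≡ 2962 (mod 8663)
1590^8 ≡ 2962^2 = 8773444 ≡ 6488 (mod 8663)
1590^16 ≡ 6488^2 = 42094144 ≡ 627 (mod 8663)
1590^32 ≡ 627^2 = 393129 ≡ 3294 (mod 8663)
1590^64 ≡ 3294^2 = 10850436 ≡ 4360 (mod 8663)
1590^103 = 1590^64 × 1590^32 × 1590^4 × 1590^2 × 1590^1 ≡ 4360 × 3294 × 2962 × 7167 × 1590 (mod 8663).
Accumulate the product:
4360 × 3294 = 14361840 ≡ 7249
7249 × 2962 = 21471538 ≡ 4624
4624 × 7167 = 33140208 ≡ 4233
4233 × 1590 = 6730470 ≡ 7982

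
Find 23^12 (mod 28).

1

Using repeated squaring:
12 in binary is 1100, i.e. 12 = 8 + 4.
23^1 ≡ 23 (mod 28)
23^2 ≡ 23^2 = 529 ≡ 25 (mod 28)
23^4 ≡ 25^2 = 625 ≡ 9 (mod 28)
23^8 ≡ 9^2 = 81 ≡ 25 (mod 28)
23^12 = 23^8 * 23^4 ≡ 25 * 9 (mod 28).
25 * 9 = 225 ≡ 1 (mod 28).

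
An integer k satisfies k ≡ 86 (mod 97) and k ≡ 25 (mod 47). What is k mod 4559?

97⁻¹ mod 47: 97·16 ≡ 1 (mod 47), so 97⁻¹ ≡ 16.
k = 86 + 97·((25 − 86)·16 mod 47) = 86 + 97·11 = 1153.
Check: 1153 mod 97 = 86, 1153 mod 47 = 25. ✓

1153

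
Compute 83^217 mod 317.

Using repeated squaring:
83^1 ≡ 83 (mod 317)
83^2 ≡ 83^2 = 6889 ≡ 232 (mod 317)
83^4 ≡ 232^2 = 53824 ≡ 251 (mod 317)
83^8 ≡ 251^2 = 63001 ≡ 235 (mod 317)
83^16 ≡ 235^2 = 55225 ≡ 67 (mod 317)
83^32 ≡ 67^2 = 4489 ≡ 51 (mod 317)
83^64 ≡ 51^2 = 2601 ≡ 65 (mod 317)
83^128 ≡ 65^2 = 4225 ≡ 104 (mod 317)
83^217 = 83^128 · 83^64 · 83^16 · 83^8 · 83^1 ≡ 104 · 65 · 67 · 235 · 83 (mod 317).
Accumulate the product:
104 · 65 = 6760 ≡ 103
103 · 67 = 6901 ≡ 244
244 · 235 = 57340 ≡ 280
280 · 83 = 23240 ≡ 99

99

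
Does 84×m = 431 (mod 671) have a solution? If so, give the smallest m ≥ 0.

gcd(84, 671) = 1, so a unique solution mod 671 exists.
84⁻¹ ≡ 8 (mod 671).
m ≡ 8×431 ≡ 93 (mod 671).

93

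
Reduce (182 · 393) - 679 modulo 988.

182 · 393 = 71526 ≡ 390 (mod 988)
390 - 679 = -289 ≡ 699 (mod 988)

699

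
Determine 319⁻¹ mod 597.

597 = 1·319 + 278
319 = 1·278 + 41
278 = 6·41 + 32
41 = 1·32 + 9
32 = 3·9 + 5
9 = 1·5 + 4
5 = 1·4 + 1
4 = 4·1 + 0
gcd(319, 597) = 1, so the inverse exists.
Bézout: 1 = 70·597 − 131·319.
So 319⁻¹ ≡ −131 ≡ 466 (mod 597).

466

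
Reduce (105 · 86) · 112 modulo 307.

105 · 86 = 9030 ≡ 127 (mod 307)
127 · 112 = 14224 ≡ 102 (mod 307)

102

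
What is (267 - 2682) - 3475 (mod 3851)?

1812

267 - 2682 = -2415 ≡ 1436 (mod 3851)
1436 - 3475 = -2039 ≡ 1812 (mod 3851)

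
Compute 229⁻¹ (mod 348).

348 = 1*229 + 119
229 = 1*119 + 110
119 = 1*110 + 9
110 = 12*9 + 2
9 = 4*2 + 1
2 = 2*1 + 0
gcd(229, 348) = 1, so the inverse exists.
Bézout: 1 = 102*348 − 155*229.
So 229⁻¹ ≡ −155 ≡ 193 (mod 348).

193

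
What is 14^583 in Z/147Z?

14^1 ≡ 14 (mod 147)
14^2 ≡ 14^2 = 196 ≡ 49 (mod 147)
14^4 ≡ 49^2 = 2401 ≡ 49 (mod 147)
14^8 ≡ 49^2 = 2401 ≡ 49 (mod 147)
14^16 ≡ 49^2 = 2401 ≡ 49 (mod 147)
14^32 ≡ 49^2 = 2401 ≡ 49 (mod 147)
14^64 ≡ 49^2 = 2401 ≡ 49 (mod 147)
14^128 ≡ 49^2 = 2401 ≡ 49 (mod 147)
14^256 ≡ 49^2 = 2401 ≡ 49 (mod 147)
14^512 ≡ 49^2 = 2401 ≡ 49 (mod 147)
14^583 = 14^512 * 14^64 * 14^4 * 14^2 * 14^1 ≡ 49 * 49 * 49 * 49 * 14 (mod 147).
Accumulate the product:
49 * 49 = 2401 ≡ 49
49 * 49 = 2401 ≡ 49
49 * 49 = 2401 ≡ 49
49 * 14 = 686 ≡ 98

98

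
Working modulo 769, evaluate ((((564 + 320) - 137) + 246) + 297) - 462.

564 + 320 = 884 ≡ 115 (mod 769)
115 - 137 = -22 ≡ 747 (mod 769)
747 + 246 = 993 ≡ 224 (mod 769)
224 + 297 = 521
521 - 462 = 59

59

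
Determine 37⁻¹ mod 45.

45 = 1·37 + 8
37 = 4·8 + 5
8 = 1·5 + 3
5 = 1·3 + 2
3 = 1·2 + 1
2 = 2·1 + 0
gcd(37, 45) = 1, so the inverse exists.
Bézout: 1 = 14·45 − 17·37.
So 37⁻¹ ≡ −17 ≡ 28 (mod 45).

28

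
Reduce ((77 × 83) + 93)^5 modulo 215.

77 × 83 = 6391 ≡ 156 (mod 215)
156 + 93 = 249 ≡ 34 (mod 215)
(34)^5 ≡ 119 (mod 215)

119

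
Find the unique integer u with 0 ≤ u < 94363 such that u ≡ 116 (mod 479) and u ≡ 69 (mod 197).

479⁻¹ mod 197: 479*51 ≡ 1 (mod 197), so 479⁻¹ ≡ 51.
u = 116 + 479*((69 − 116)*51 mod 197) = 116 + 479*164 = 78672.

78672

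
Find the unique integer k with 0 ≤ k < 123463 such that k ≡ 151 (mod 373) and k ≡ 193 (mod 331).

524

373⁻¹ mod 331: 373×134 ≡ 1 (mod 331), so 373⁻¹ ≡ 134.
k = 151 + 373×((193 − 151)×134 mod 331) = 151 + 373×1 = 524.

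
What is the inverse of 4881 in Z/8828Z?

2845

8828 = 1×4881 + 3947
4881 = 1×3947 + 934
3947 = 4×934 + 211
934 = 4×211 + 90
211 = 2×90 + 31
90 = 2×31 + 28
31 = 1×28 + 3
28 = 9×3 + 1
3 = 3×1 + 0
gcd(4881, 8828) = 1, so the inverse exists.
Bézout: 1 = −1573×8828 + 2845×4881.
So 4881⁻¹ ≡ 2845 (mod 8828).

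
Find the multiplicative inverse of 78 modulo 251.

By the extended Euclidean algorithm:
251 = 3*78 + 17
78 = 4*17 + 10
17 = 1*10 + 7
10 = 1*7 + 3
7 = 2*3 + 1
3 = 3*1 + 0
gcd(78, 251) = 1, so the inverse exists.
Back-substitute for 1:
1 = 1*7 − 2*3
  = −2*10 + 3*7
  = 3*17 − 5*10
  = −5*78 + 23*17
  = 23*251 − 74*78
So 78⁻¹ ≡ −74 ≡ 177 (mod 251).

177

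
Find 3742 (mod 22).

3742 = 170·22 + 2, so 3742 ≡ 2 (mod 22).

2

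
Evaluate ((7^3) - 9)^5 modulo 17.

(7)^3 ≡ 3 (mod 17)
3 - 9 = -6 ≡ 11 (mod 17)
(11)^5 ≡ 10 (mod 17)

10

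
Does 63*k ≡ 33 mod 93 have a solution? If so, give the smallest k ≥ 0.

gcd(63, 93) = 3, and 3 | 33, so solutions exist.
Divide through by 3: 21*k ≡ 11 mod 31.
21⁻¹ ≡ 3 (mod 31).
k ≡ 3*11 ≡ 2 (mod 31).
The smallest non-negative solution is k = 2.

2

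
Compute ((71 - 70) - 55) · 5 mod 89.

86

71 - 70 = 1
1 - 55 = -54 ≡ 35 (mod 89)
35 · 5 = 175 ≡ 86 (mod 89)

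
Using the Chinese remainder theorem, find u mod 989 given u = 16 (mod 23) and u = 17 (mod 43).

361

23⁻¹ mod 43: 23×15 ≡ 1 (mod 43), so 23⁻¹ ≡ 15.
u = 16 + 23×((17 − 16)×15 mod 43) = 16 + 23×15 = 361.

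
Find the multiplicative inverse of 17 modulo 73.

Apply the Euclidean algorithm and back-substitute:
73 = 4×17 + 5
17 = 3×5 + 2
5 = 2×2 + 1
2 = 2×1 + 0
gcd(17, 73) = 1, so the inverse exists.
Back-substitute for 1:
1 = 1×5 − 2×2
  = −2×17 + 7×5
  = 7×73 − 30×17
So 17⁻¹ ≡ −30 ≡ 43 (mod 73).

43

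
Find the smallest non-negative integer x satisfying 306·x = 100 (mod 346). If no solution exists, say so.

gcd(306, 346) = 2, and 2 | 100, so solutions exist.
Divide through by 2: 153·x ≡ 50 (mod 173).
153⁻¹ ≡ 147 (mod 173).
x ≡ 147·50 ≡ 84 (mod 173).
The smallest non-negative solution is x = 84.

84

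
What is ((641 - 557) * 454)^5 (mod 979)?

641 - 557 = 84
84 * 454 = 38136 ≡ 934 (mod 979)
(934)^5 ≡ 648 (mod 979)

648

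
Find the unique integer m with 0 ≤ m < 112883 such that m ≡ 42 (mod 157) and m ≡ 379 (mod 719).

157⁻¹ mod 719: 157*316 ≡ 1 (mod 719), so 157⁻¹ ≡ 316.
m = 42 + 157*((379 − 42)*316 mod 719) = 42 + 157*80 = 12602.
Check: 12602 mod 157 = 42, 12602 mod 719 = 379. ✓

12602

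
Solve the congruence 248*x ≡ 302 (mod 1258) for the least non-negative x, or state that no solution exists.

615

gcd(248, 1258) = 2, and 2 | 302, so solutions exist.
Divide through by 2: 124*x ≡ 151 (mod 629).
124⁻¹ ≡ 279 (mod 629).
x ≡ 279*151 ≡ 615 (mod 629).
The smallest non-negative solution is x = 615.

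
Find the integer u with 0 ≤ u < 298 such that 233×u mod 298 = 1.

By the extended Euclidean algorithm:
298 = 1·233 + 65
233 = 3·65 + 38
65 = 1·38 + 27
38 = 1·27 + 11
27 = 2·11 + 5
11 = 2·5 + 1
5 = 5·1 + 0
gcd(233, 298) = 1, so the inverse exists.
Bézout: 1 = −43·298 + 55·233.
So 233⁻¹ ≡ 55 (mod 298).

55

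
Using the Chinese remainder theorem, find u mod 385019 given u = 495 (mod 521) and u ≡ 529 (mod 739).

78124

521⁻¹ mod 739: 521×200 ≡ 1 (mod 739), so 521⁻¹ ≡ 200.
u = 495 + 521×((529 − 495)×200 mod 739) = 495 + 521×149 = 78124.
Check: 78124 mod 521 = 495, 78124 mod 739 = 529. ✓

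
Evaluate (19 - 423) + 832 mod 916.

19 - 423 = -404 ≡ 512 (mod 916)
512 + 832 = 1344 ≡ 428 (mod 916)

428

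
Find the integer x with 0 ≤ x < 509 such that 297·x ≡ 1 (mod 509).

By the extended Euclidean algorithm:
509 = 1·297 + 212
297 = 1·212 + 85
212 = 2·85 + 42
85 = 2·42 + 1
42 = 42·1 + 0
gcd(297, 509) = 1, so the inverse exists.
Bézout: 1 = −7·509 + 12·297.
So 297⁻¹ ≡ 12 (mod 509).

12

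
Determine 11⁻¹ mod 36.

23

36 = 3×11 + 3
11 = 3×3 + 2
3 = 1×2 + 1
2 = 2×1 + 0
gcd(11, 36) = 1, so the inverse exists.
Back-substitute for 1:
1 = 1×3 − 1×2
  = −1×11 + 4×3
  = 4×36 − 13×11
So 11⁻¹ ≡ −13 ≡ 23 (mod 36).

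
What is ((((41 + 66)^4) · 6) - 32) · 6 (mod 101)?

41 + 66 = 107 ≡ 6 (mod 101)
(6)^4 ≡ 84 (mod 101)
84 · 6 = 504 ≡ 100 (mod 101)
100 - 32 = 68
68 · 6 = 408 ≡ 4 (mod 101)

4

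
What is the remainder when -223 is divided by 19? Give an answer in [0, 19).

-223 = -12*19 + 5, so -223 ≡ 5 (mod 19).

5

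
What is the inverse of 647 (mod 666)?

By the extended Euclidean algorithm:
666 = 1*647 + 19
647 = 34*19 + 1
19 = 19*1 + 0
gcd(647, 666) = 1, so the inverse exists.
Back-substitute for 1:
1 = 1*647 − 34*19
  = −34*666 + 35*647
So 647⁻¹ ≡ 35 (mod 666).

35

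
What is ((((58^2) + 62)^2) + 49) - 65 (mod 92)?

8

(58)^2 ≡ 52 (mod 92)
52 + 62 = 114 ≡ 22 (mod 92)
(22)^2 ≡ 24 (mod 92)
24 + 49 = 73
73 - 65 = 8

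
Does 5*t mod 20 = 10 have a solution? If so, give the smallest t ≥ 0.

2

gcd(5, 20) = 5, and 5 | 10, so solutions exist.
Divide through by 5: 1*t = 2 (mod 4).
1⁻¹ ≡ 1 (mod 4).
t ≡ 1*2 ≡ 2 (mod 4).
The smallest non-negative solution is t = 2.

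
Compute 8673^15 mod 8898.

2139

15 in binary is 1111, i.e. 15 = 8 + 4 + 2 + 1.
8673^1 ≡ 8673 (mod 8898)
8673^2 ≡ 8673^2 = 75220929 ≡ 6135 (mod 8898)
8673^4 ≡ 6135^2 = 37638225 ≡ 8583 (mod 8898)
8673^8 ≡ 8583^2 = 73667889 ≡ 1347 (mod 8898)
8673^15 = 8673^8 × 8673^4 × 8673^2 × 8673^1 ≡ 1347 × 8583 × 6135 × 8673 (mod 8898).
Accumulate the product:
1347 × 8583 = 11561301 ≡ 2799
2799 × 6135 = 17171865 ≡ 7623
7623 × 8673 = 66114279 ≡ 2139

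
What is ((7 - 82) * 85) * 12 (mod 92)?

7 - 82 = -75 ≡ 17 (mod 92)
17 * 85 = 1445 ≡ 65 (mod 92)
65 * 12 = 780 ≡ 44 (mod 92)

44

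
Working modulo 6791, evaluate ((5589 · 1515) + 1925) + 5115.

5589 · 1515 = 8467335 ≡ 5749 (mod 6791)
5749 + 1925 = 7674 ≡ 883 (mod 6791)
883 + 5115 = 5998

5998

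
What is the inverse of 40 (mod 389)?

389 = 9*40 + 29
40 = 1*29 + 11
29 = 2*11 + 7
11 = 1*7 + 4
7 = 1*4 + 3
4 = 1*3 + 1
3 = 3*1 + 0
gcd(40, 389) = 1, so the inverse exists.
Back-substitute for 1:
1 = 1*4 − 1*3
  = −1*7 + 2*4
  = 2*11 − 3*7
  = −3*29 + 8*11
  = 8*40 − 11*29
  = −11*389 + 107*40
So 40⁻¹ ≡ 107 (mod 389).

107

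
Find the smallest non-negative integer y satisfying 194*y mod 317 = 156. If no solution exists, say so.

308

gcd(194, 317) = 1, so a unique solution mod 317 exists.
194⁻¹ ≡ 67 (mod 317).
y ≡ 67*156 ≡ 308 (mod 317).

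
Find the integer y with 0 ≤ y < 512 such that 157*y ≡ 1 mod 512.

437

512 = 3·157 + 41
157 = 3·41 + 34
41 = 1·34 + 7
34 = 4·7 + 6
7 = 1·6 + 1
6 = 6·1 + 0
gcd(157, 512) = 1, so the inverse exists.
Bézout: 1 = 23·512 − 75·157.
So 157⁻¹ ≡ −75 ≡ 437 (mod 512).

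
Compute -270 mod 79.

-270 = -4×79 + 46, so -270 ≡ 46 (mod 79).

46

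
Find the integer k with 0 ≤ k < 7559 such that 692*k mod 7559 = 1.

4992

7559 = 10·692 + 639
692 = 1·639 + 53
639 = 12·53 + 3
53 = 17·3 + 2
3 = 1·2 + 1
2 = 2·1 + 0
gcd(692, 7559) = 1, so the inverse exists.
Back-substitute for 1:
1 = 1·3 − 1·2
  = −1·53 + 18·3
  = 18·639 − 217·53
  = −217·692 + 235·639
  = 235·7559 − 2567·692
So 692⁻¹ ≡ −2567 ≡ 4992 (mod 7559).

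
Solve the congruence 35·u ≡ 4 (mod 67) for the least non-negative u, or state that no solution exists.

25

gcd(35, 67) = 1, so a unique solution mod 67 exists.
35⁻¹ ≡ 23 (mod 67).
u ≡ 23·4 ≡ 25 (mod 67).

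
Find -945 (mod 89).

-945 = -11·89 + 34, so -945 ≡ 34 (mod 89).

34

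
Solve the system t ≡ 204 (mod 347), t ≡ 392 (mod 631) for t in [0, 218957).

347⁻¹ mod 631: 347×611 ≡ 1 (mod 631), so 347⁻¹ ≡ 611.
t = 204 + 347×((392 − 204)×611 mod 631) = 204 + 347×26 = 9226.

9226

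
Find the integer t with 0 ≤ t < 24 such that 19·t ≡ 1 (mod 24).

19

24 = 1·19 + 5
19 = 3·5 + 4
5 = 1·4 + 1
4 = 4·1 + 0
gcd(19, 24) = 1, so the inverse exists.
Back-substitute for 1:
1 = 1·5 − 1·4
  = −1·19 + 4·5
  = 4·24 − 5·19
So 19⁻¹ ≡ −5 ≡ 19 (mod 24).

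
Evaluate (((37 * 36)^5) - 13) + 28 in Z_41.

37 * 36 = 1332 ≡ 20 (mod 41)
(20)^5 ≡ 32 (mod 41)
32 - 13 = 19
19 + 28 = 47 ≡ 6 (mod 41)

6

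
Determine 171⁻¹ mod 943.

Apply the Euclidean algorithm and back-substitute:
943 = 5*171 + 88
171 = 1*88 + 83
88 = 1*83 + 5
83 = 16*5 + 3
5 = 1*3 + 2
3 = 1*2 + 1
2 = 2*1 + 0
gcd(171, 943) = 1, so the inverse exists.
Back-substitute for 1:
1 = 1*3 − 1*2
  = −1*5 + 2*3
  = 2*83 − 33*5
  = −33*88 + 35*83
  = 35*171 − 68*88
  = −68*943 + 375*171
So 171⁻¹ ≡ 375 (mod 943).

375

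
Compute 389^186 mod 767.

Compute successive squares:
186 in binary is 10111010, i.e. 186 = 128 + 32 + 16 + 8 + 2.
389^1 ≡ 389 (mod 767)
389^2 ≡ 389^2 = 151321 ≡ 222 (mod 767)
389^4 ≡ 222^2 = 49284 ≡ 196 (mod 767)
389^8 ≡ 196^2 = 38416 ≡ 66 (mod 767)
389^16 ≡ 66^2 = 4356 ≡ 521 (mod 767)
389^32 ≡ 521^2 = 271441 ≡ 690 (mod 767)
389^64 ≡ 690^2 = 476100 ≡ 560 (mod 767)
389^128 ≡ 560^2 = 313600 ≡ 664 (mod 767)
389^186 = 389^128 × 389^32 × 389^16 × 389^8 × 389^2 ≡ 664 × 690 × 521 × 66 × 222 (mod 767).
Accumulate the product:
664 × 690 = 458160 ≡ 261
261 × 521 = 135981 ≡ 222
222 × 66 = 14652 ≡ 79
79 × 222 = 17538 ≡ 664

664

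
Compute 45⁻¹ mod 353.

102

By the extended Euclidean algorithm:
353 = 7×45 + 38
45 = 1×38 + 7
38 = 5×7 + 3
7 = 2×3 + 1
3 = 3×1 + 0
gcd(45, 353) = 1, so the inverse exists.
Back-substitute for 1:
1 = 1×7 − 2×3
  = −2×38 + 11×7
  = 11×45 − 13×38
  = −13×353 + 102×45
So 45⁻¹ ≡ 102 (mod 353).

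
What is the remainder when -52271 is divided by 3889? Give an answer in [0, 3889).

-52271 = -14·3889 + 2175, so -52271 ≡ 2175 (mod 3889).

2175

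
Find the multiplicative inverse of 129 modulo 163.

By the extended Euclidean algorithm:
163 = 1·129 + 34
129 = 3·34 + 27
34 = 1·27 + 7
27 = 3·7 + 6
7 = 1·6 + 1
6 = 6·1 + 0
gcd(129, 163) = 1, so the inverse exists.
Bézout: 1 = 19·163 − 24·129.
So 129⁻¹ ≡ −24 ≡ 139 (mod 163).

139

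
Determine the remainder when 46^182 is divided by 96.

182 in binary is 10110110, i.e. 182 = 128 + 32 + 16 + 4 + 2.
46^1 ≡ 46 (mod 96)
46^2 ≡ 46^2 = 2116 ≡ 4 (mod 96)
46^4 ≡ 4^2 = 16 (mod 96)
46^8 ≡ 16^2 = 256 ≡ 64 (mod 96)
46^16 ≡ 64^2 = 4096 ≡ 64 (mod 96)
46^32 ≡ 64^2 = 4096 ≡ 64 (mod 96)
46^64 ≡ 64^2 = 4096 ≡ 64 (mod 96)
46^128 ≡ 64^2 = 4096 ≡ 64 (mod 96)
46^182 = 46^128 · 46^32 · 46^16 · 46^4 · 46^2 ≡ 64 · 64 · 64 · 16 · 4 (mod 96).
Accumulate the product:
64 · 64 = 4096 ≡ 64
64 · 64 = 4096 ≡ 64
64 · 16 = 1024 ≡ 64
64 · 4 = 256 ≡ 64

64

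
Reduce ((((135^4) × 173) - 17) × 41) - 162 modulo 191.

(135)^4 ≡ 97 (mod 191)
97 × 173 = 16781 ≡ 164 (mod 191)
164 - 17 = 147
147 × 41 = 6027 ≡ 106 (mod 191)
106 - 162 = -56 ≡ 135 (mod 191)

135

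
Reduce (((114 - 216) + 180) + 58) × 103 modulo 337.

114 - 216 = -102 ≡ 235 (mod 337)
235 + 180 = 415 ≡ 78 (mod 337)
78 + 58 = 136
136 × 103 = 14008 ≡ 191 (mod 337)

191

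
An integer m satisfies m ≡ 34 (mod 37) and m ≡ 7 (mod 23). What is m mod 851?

37⁻¹ mod 23: 37×5 ≡ 1 (mod 23), so 37⁻¹ ≡ 5.
m = 34 + 37×((7 − 34)×5 mod 23) = 34 + 37×3 = 145.

145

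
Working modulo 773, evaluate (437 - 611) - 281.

318

437 - 611 = -174 ≡ 599 (mod 773)
599 - 281 = 318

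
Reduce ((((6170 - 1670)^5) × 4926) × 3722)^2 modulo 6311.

6170 - 1670 = 4500
(4500)^5 ≡ 2779 (mod 6311)
2779 × 4926 = 13689354 ≡ 795 (mod 6311)
795 × 3722 = 2958990 ≡ 5442 (mod 6311)
(5442)^2 ≡ 4152 (mod 6311)

4152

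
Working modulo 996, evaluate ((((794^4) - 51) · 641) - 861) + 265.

(794)^4 ≡ 28 (mod 996)
28 - 51 = -23 ≡ 973 (mod 996)
973 · 641 = 623693 ≡ 197 (mod 996)
197 - 861 = -664 ≡ 332 (mod 996)
332 + 265 = 597

597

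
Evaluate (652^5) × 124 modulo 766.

680

(652)^5 ≡ 302 (mod 766)
302 × 124 = 37448 ≡ 680 (mod 766)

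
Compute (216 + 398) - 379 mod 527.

235

216 + 398 = 614 ≡ 87 (mod 527)
87 - 379 = -292 ≡ 235 (mod 527)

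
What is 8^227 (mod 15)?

By square-and-multiply:
227 in binary is 11100011, i.e. 227 = 128 + 64 + 32 + 2 + 1.
8^1 ≡ 8 (mod 15)
8^2 ≡ 8^2 = 64 ≡ 4 (mod 15)
8^4 ≡ 4^2 = 16 ≡ 1 (mod 15)
8^8 ≡ 1^2 = 1 (mod 15)
8^16 ≡ 1^2 = 1 (mod 15)
8^32 ≡ 1^2 = 1 (mod 15)
8^64 ≡ 1^2 = 1 (mod 15)
8^128 ≡ 1^2 = 1 (mod 15)
8^227 = 8^128 · 8^64 · 8^32 · 8^2 · 8^1 ≡ 1 · 1 · 1 · 4 · 8 (mod 15).
Accumulate the product:
1 · 1 = 1
1 · 1 = 1
1 · 4 = 4
4 · 8 = 32 ≡ 2

2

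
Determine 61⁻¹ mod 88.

Apply the Euclidean algorithm and back-substitute:
88 = 1*61 + 27
61 = 2*27 + 7
27 = 3*7 + 6
7 = 1*6 + 1
6 = 6*1 + 0
gcd(61, 88) = 1, so the inverse exists.
Back-substitute for 1:
1 = 1*7 − 1*6
  = −1*27 + 4*7
  = 4*61 − 9*27
  = −9*88 + 13*61
So 61⁻¹ ≡ 13 (mod 88).

13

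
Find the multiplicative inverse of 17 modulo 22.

13

By the extended Euclidean algorithm:
22 = 1·17 + 5
17 = 3·5 + 2
5 = 2·2 + 1
2 = 2·1 + 0
gcd(17, 22) = 1, so the inverse exists.
Back-substitute for 1:
1 = 1·5 − 2·2
  = −2·17 + 7·5
  = 7·22 − 9·17
So 17⁻¹ ≡ −9 ≡ 13 (mod 22).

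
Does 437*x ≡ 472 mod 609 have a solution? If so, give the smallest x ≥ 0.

323

gcd(437, 609) = 1, so a unique solution mod 609 exists.
437⁻¹ ≡ 131 (mod 609).
x ≡ 131*472 ≡ 323 (mod 609).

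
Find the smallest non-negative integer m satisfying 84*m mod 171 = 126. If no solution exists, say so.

gcd(84, 171) = 3, and 3 | 126, so solutions exist.
Divide through by 3: 28*m ≡ 42 mod 57.
28⁻¹ ≡ 55 (mod 57).
m ≡ 55*42 ≡ 30 (mod 57).
The smallest non-negative solution is m = 30.

30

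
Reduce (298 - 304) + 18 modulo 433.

298 - 304 = -6 ≡ 427 (mod 433)
427 + 18 = 445 ≡ 12 (mod 433)

12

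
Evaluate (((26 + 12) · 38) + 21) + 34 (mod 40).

26 + 12 = 38
38 · 38 = 1444 ≡ 4 (mod 40)
4 + 21 = 25
25 + 34 = 59 ≡ 19 (mod 40)

19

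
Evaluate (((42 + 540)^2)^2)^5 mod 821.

42 + 540 = 582
(582)^2 ≡ 472 (mod 821)
(472)^2 ≡ 293 (mod 821)
(293)^5 ≡ 639 (mod 821)

639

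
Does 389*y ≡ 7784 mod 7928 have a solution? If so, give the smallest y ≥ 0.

gcd(389, 7928) = 1, so a unique solution mod 7928 exists.
389⁻¹ ≡ 6053 (mod 7928).
y ≡ 6053*7784 ≡ 448 (mod 7928).

448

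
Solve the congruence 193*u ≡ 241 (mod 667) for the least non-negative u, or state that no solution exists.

gcd(193, 667) = 1, so a unique solution mod 667 exists.
193⁻¹ ≡ 432 (mod 667).
u ≡ 432*241 ≡ 60 (mod 667).

60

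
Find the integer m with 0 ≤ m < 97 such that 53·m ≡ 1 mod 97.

97 = 1×53 + 44
53 = 1×44 + 9
44 = 4×9 + 8
9 = 1×8 + 1
8 = 8×1 + 0
gcd(53, 97) = 1, so the inverse exists.
Back-substitute for 1:
1 = 1×9 − 1×8
  = −1×44 + 5×9
  = 5×53 − 6×44
  = −6×97 + 11×53
So 53⁻¹ ≡ 11 (mod 97).

11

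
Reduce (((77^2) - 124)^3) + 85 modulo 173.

99

(77)^2 ≡ 47 (mod 173)
47 - 124 = -77 ≡ 96 (mod 173)
(96)^3 ≡ 14 (mod 173)
14 + 85 = 99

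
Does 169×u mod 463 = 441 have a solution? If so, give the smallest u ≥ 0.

gcd(169, 463) = 1, so a unique solution mod 463 exists.
169⁻¹ ≡ 200 (mod 463).
u ≡ 200×441 ≡ 230 (mod 463).

230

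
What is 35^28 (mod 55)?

25

28 in binary is 11100, i.e. 28 = 16 + 8 + 4.
35^1 ≡ 35 (mod 55)
35^2 ≡ 35^2 = 1225 ≡ 15 (mod 55)
35^4 ≡ 15^2 = 225 ≡ 5 (mod 55)
35^8 ≡ 5^2 = 25 (mod 55)
35^16 ≡ 25^2 = 625 ≡ 20 (mod 55)
35^28 = 35^16 × 35^8 × 35^4 ≡ 20 × 25 × 5 (mod 55).
Accumulate the product:
20 × 25 = 500 ≡ 5
5 × 5 = 25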